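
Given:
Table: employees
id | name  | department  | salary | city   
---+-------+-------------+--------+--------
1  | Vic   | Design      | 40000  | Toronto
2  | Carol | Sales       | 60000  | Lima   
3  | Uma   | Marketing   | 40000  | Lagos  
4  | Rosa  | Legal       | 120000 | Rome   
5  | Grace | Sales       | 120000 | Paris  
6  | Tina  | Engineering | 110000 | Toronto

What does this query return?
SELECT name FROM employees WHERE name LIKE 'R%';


LIKE 'R%' matches names starting with 'R'
Matching: 1

1 rows:
Rosa


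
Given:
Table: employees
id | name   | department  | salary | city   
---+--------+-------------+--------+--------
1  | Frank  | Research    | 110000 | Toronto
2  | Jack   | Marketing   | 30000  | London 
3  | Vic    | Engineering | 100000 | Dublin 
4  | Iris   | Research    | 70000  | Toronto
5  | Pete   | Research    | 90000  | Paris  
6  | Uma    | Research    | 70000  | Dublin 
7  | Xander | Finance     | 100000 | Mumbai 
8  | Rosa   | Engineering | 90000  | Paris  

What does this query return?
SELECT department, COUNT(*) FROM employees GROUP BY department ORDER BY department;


Assigning each row to its department group:
  Frank -> Research
  Jack -> Marketing
  Vic -> Engineering
  Iris -> Research
  Pete -> Research
  Uma -> Research
  Xander -> Finance
  Rosa -> Engineering


4 groups:
Engineering, 2
Finance, 1
Marketing, 1
Research, 4


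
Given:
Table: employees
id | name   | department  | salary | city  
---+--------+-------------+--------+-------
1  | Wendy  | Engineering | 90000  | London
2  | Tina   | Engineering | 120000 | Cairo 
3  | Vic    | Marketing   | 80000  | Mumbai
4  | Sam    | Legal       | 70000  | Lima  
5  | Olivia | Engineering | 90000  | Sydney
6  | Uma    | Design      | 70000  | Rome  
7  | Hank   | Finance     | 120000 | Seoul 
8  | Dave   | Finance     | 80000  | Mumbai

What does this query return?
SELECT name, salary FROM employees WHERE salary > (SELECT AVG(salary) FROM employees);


Subquery: AVG(salary) = 90000.0
Filtering: salary > 90000.0
  Tina (120000) -> MATCH
  Hank (120000) -> MATCH


2 rows:
Tina, 120000
Hank, 120000


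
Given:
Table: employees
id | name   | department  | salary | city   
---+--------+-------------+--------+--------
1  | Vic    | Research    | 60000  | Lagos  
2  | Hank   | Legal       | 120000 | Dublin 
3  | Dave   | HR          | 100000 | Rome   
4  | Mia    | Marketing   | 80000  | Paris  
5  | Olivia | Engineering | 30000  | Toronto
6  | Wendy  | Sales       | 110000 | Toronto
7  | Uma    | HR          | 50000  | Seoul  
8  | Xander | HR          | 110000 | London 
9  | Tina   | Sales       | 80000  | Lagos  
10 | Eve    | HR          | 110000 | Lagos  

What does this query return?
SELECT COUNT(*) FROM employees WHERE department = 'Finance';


Counting rows where department = 'Finance'


0


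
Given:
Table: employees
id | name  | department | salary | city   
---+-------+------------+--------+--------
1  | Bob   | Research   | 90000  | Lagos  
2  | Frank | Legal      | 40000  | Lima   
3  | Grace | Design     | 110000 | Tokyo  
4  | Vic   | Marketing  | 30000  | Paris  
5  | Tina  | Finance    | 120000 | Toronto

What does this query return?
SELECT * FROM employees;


SELECT * returns all 5 rows with all columns

5 rows:
1, Bob, Research, 90000, Lagos
2, Frank, Legal, 40000, Lima
3, Grace, Design, 110000, Tokyo
4, Vic, Marketing, 30000, Paris
5, Tina, Finance, 120000, Toronto


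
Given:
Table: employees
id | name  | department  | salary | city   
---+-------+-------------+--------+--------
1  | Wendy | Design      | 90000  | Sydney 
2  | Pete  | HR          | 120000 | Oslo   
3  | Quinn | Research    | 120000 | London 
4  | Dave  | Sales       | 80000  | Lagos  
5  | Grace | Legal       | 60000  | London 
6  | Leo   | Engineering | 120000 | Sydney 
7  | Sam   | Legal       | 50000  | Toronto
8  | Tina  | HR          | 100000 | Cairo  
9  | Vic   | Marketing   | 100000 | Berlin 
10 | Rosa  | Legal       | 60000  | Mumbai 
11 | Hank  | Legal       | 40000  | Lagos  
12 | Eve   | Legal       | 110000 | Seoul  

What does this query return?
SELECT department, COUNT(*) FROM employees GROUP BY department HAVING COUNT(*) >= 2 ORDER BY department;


Groups with count >= 2:
  HR: 2 -> PASS
  Legal: 5 -> PASS
  Design: 1 -> filtered out
  Engineering: 1 -> filtered out
  Marketing: 1 -> filtered out
  Research: 1 -> filtered out
  Sales: 1 -> filtered out


2 groups:
HR, 2
Legal, 5


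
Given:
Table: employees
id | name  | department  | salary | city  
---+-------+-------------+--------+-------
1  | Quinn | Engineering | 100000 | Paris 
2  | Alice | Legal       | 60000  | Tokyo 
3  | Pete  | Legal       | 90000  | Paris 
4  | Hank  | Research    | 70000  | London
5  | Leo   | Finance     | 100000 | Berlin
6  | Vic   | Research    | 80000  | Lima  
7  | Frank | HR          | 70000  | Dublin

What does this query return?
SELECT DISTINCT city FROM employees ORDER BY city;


All 'city' values (row order): Paris, Tokyo, Paris, London, Berlin, Lima, Dublin
Removing duplicates leaves 6 unique value(s).

6 values:
Berlin
Dublin
Lima
London
Paris
Tokyo


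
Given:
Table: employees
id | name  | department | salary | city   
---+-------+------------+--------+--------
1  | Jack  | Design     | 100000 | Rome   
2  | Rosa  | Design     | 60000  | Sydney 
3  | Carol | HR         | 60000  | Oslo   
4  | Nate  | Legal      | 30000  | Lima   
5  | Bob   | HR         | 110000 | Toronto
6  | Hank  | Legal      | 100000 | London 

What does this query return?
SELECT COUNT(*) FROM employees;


COUNT(*) counts all rows

6


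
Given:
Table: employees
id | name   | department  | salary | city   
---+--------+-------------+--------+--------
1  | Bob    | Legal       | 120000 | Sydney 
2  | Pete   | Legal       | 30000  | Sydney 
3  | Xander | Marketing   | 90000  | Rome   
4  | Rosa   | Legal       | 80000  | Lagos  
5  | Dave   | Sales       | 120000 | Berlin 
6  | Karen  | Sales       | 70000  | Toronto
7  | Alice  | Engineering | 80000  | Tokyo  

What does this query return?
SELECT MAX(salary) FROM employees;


Salaries: 120000, 30000, 90000, 80000, 120000, 70000, 80000
MAX = 120000

120000


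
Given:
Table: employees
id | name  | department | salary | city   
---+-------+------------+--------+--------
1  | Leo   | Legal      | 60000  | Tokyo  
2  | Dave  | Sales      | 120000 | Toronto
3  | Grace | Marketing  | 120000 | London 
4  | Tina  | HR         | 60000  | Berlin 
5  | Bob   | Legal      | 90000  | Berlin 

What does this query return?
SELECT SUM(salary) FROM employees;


SUM(salary) = 60000 + 120000 + 120000 + 60000 + 90000 = 450000

450000


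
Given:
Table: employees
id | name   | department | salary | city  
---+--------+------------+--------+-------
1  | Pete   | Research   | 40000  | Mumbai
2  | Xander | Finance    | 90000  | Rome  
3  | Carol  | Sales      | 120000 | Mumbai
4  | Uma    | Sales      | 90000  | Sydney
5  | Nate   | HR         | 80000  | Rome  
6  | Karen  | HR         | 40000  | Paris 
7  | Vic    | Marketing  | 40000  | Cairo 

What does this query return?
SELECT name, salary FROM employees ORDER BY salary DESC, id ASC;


Sorting by salary DESC, then id ASC for ties

7 rows:
Carol, 120000
Xander, 90000
Uma, 90000
Nate, 80000
Pete, 40000
Karen, 40000
Vic, 40000


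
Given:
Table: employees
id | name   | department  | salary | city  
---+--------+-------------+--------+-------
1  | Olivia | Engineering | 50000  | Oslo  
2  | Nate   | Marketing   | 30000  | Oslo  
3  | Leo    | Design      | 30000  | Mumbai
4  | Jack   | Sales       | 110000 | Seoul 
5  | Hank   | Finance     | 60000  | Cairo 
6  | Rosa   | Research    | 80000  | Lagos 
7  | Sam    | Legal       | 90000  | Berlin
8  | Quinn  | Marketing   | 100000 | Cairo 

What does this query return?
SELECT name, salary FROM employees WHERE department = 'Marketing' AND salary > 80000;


Filtering: department = 'Marketing' AND salary > 80000
Matching: 1 rows

1 rows:
Quinn, 100000


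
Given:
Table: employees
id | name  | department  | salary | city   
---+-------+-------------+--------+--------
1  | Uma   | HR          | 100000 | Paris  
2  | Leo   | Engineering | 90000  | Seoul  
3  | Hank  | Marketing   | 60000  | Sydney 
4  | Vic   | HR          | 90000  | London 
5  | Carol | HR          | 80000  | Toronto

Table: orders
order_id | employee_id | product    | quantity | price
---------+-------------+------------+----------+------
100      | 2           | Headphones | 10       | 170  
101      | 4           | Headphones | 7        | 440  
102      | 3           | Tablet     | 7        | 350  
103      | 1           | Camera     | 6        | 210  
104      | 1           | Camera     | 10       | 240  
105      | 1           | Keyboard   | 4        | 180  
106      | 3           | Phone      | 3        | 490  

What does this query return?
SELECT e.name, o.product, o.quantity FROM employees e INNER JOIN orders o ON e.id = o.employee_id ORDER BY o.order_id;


Joining employees.id = orders.employee_id:
  employee Leo (id=2) -> order Headphones
  employee Vic (id=4) -> order Headphones
  employee Hank (id=3) -> order Tablet
  employee Uma (id=1) -> order Camera
  employee Uma (id=1) -> order Camera
  employee Uma (id=1) -> order Keyboard
  employee Hank (id=3) -> order Phone


7 rows:
Leo, Headphones, 10
Vic, Headphones, 7
Hank, Tablet, 7
Uma, Camera, 6
Uma, Camera, 10
Uma, Keyboard, 4
Hank, Phone, 3


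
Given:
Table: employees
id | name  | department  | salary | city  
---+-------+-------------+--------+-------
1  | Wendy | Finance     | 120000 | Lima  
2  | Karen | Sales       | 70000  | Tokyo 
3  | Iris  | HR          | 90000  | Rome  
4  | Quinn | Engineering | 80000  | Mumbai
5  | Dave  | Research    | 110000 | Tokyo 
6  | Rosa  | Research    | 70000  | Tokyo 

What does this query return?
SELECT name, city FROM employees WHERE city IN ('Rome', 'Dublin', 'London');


Filtering: city IN ('Rome', 'Dublin', 'London')
Matching: 1 rows

1 rows:
Iris, Rome


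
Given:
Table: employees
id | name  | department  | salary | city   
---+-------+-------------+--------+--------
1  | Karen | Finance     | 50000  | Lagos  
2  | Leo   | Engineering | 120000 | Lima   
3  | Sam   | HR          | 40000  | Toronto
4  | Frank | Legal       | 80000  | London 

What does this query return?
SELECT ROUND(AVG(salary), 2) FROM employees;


SUM(salary) = 290000
COUNT = 4
ROUND(AVG, 2) = ROUND(290000 / 4, 2) = 72500.0

72500.0


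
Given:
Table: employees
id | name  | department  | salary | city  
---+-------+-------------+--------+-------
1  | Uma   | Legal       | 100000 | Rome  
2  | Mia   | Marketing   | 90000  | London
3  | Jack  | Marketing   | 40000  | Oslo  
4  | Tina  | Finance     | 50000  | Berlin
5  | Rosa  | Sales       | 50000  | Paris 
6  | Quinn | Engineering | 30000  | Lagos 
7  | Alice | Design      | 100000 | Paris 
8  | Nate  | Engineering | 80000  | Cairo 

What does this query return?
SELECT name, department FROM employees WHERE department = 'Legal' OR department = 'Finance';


Filtering: department = 'Legal' OR 'Finance'
Matching: 2 rows

2 rows:
Uma, Legal
Tina, Finance


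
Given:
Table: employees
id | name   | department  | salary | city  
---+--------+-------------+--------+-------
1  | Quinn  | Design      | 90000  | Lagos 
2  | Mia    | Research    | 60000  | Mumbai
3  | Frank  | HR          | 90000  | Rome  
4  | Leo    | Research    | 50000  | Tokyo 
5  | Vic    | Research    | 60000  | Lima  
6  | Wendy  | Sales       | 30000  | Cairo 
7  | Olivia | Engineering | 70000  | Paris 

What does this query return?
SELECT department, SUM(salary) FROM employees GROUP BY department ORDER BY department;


Summing salary within each department:
  Design: 90000 = 90000
  Engineering: 70000 = 70000
  HR: 90000 = 90000
  Research: 60000 + 50000 + 60000 = 170000
  Sales: 30000 = 30000


5 groups:
Design, 90000
Engineering, 70000
HR, 90000
Research, 170000
Sales, 30000


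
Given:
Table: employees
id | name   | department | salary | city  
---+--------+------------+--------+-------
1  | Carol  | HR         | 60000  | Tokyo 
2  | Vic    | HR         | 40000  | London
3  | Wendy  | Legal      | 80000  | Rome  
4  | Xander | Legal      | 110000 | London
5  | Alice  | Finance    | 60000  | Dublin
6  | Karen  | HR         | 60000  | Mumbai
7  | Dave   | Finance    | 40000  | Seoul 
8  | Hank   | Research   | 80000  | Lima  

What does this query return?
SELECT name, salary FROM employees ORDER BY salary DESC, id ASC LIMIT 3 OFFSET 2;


Sort by salary DESC (id ASC tiebreak), then skip 2 and take 3
Rows 3 through 5

3 rows:
Hank, 80000
Carol, 60000
Alice, 60000


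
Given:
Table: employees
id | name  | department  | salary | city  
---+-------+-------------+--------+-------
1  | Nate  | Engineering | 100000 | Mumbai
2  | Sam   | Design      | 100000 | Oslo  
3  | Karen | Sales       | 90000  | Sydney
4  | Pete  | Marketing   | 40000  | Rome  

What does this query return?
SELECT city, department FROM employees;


Projecting columns: city, department

4 rows:
Mumbai, Engineering
Oslo, Design
Sydney, Sales
Rome, Marketing


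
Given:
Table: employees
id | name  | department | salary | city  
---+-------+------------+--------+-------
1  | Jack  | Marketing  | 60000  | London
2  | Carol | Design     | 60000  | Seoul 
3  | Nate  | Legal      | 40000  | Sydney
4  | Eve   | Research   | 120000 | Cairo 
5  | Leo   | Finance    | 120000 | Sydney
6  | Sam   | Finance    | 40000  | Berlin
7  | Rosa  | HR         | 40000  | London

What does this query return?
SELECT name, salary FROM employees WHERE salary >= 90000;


Filtering: salary >= 90000
Matching: 2 rows

2 rows:
Eve, 120000
Leo, 120000


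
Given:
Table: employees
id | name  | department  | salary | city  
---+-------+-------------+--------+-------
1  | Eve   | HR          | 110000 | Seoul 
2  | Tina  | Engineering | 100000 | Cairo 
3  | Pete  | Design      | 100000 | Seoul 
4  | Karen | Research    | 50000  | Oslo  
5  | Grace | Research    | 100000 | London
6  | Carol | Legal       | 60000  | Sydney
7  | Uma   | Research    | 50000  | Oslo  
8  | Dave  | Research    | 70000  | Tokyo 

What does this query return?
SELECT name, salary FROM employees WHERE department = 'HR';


Filtering: department = 'HR'
Matching rows: 1

1 rows:
Eve, 110000


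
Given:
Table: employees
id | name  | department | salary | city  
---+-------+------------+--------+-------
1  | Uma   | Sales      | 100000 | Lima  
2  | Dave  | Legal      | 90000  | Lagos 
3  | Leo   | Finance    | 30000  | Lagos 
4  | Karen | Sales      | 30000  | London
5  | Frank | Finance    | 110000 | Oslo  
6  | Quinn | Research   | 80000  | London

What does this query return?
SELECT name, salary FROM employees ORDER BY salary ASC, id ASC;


Sorting by salary ASC, then id ASC for ties

6 rows:
Leo, 30000
Karen, 30000
Quinn, 80000
Dave, 90000
Uma, 100000
Frank, 110000


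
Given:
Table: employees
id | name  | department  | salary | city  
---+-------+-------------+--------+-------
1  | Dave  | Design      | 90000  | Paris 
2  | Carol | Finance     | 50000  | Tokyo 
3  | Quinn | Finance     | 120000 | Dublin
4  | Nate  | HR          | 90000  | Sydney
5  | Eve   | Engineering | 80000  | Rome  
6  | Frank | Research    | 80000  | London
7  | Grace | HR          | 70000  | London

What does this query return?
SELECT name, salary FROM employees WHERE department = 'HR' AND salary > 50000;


Filtering: department = 'HR' AND salary > 50000
Matching: 2 rows

2 rows:
Nate, 90000
Grace, 70000


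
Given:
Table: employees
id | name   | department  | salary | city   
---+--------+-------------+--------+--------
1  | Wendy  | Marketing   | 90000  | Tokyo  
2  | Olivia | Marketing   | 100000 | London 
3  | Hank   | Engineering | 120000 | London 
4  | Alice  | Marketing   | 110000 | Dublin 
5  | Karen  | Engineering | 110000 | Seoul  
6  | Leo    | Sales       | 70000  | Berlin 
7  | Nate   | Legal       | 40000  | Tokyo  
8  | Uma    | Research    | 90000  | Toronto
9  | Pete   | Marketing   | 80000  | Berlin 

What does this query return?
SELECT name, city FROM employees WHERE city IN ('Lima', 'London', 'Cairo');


Filtering: city IN ('Lima', 'London', 'Cairo')
Matching: 2 rows

2 rows:
Olivia, London
Hank, London


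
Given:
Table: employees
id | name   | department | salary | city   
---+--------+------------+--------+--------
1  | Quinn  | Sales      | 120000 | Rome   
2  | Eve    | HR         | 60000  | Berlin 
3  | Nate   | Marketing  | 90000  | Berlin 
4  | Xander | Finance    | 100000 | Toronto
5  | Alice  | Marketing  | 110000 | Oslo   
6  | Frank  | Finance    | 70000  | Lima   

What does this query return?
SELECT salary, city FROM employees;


Projecting columns: salary, city

6 rows:
120000, Rome
60000, Berlin
90000, Berlin
100000, Toronto
110000, Oslo
70000, Lima


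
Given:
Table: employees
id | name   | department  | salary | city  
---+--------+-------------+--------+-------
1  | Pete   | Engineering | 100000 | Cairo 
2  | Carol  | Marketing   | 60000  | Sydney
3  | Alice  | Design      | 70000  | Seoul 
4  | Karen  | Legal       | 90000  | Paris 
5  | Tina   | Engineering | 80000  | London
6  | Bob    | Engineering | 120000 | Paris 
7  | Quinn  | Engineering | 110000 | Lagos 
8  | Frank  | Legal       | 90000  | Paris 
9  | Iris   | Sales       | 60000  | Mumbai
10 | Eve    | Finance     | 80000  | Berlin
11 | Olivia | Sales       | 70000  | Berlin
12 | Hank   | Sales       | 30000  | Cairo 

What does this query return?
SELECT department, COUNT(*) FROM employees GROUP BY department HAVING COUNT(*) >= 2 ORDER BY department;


Groups with count >= 2:
  Engineering: 4 -> PASS
  Legal: 2 -> PASS
  Sales: 3 -> PASS
  Design: 1 -> filtered out
  Finance: 1 -> filtered out
  Marketing: 1 -> filtered out


3 groups:
Engineering, 4
Legal, 2
Sales, 3


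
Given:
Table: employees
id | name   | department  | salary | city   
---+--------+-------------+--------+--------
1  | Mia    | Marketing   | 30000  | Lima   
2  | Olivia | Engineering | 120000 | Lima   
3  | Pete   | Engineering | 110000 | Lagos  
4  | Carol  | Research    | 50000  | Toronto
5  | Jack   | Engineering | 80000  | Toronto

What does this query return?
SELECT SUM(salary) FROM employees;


SUM(salary) = 30000 + 120000 + 110000 + 50000 + 80000 = 390000

390000


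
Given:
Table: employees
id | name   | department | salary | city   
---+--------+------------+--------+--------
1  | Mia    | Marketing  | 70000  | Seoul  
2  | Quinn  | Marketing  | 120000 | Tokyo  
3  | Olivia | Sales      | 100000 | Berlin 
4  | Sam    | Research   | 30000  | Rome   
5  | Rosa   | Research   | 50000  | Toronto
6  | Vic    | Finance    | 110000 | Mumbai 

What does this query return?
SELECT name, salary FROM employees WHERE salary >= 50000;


Filtering: salary >= 50000
Matching: 5 rows

5 rows:
Mia, 70000
Quinn, 120000
Olivia, 100000
Rosa, 50000
Vic, 110000


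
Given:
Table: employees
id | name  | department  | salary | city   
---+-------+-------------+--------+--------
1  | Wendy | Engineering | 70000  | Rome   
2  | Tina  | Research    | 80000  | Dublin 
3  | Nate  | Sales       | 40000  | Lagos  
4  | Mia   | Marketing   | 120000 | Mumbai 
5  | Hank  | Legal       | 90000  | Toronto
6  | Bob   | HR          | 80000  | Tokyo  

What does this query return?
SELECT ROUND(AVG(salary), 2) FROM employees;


SUM(salary) = 480000
COUNT = 6
ROUND(AVG, 2) = ROUND(480000 / 6, 2) = 80000.0

80000.0


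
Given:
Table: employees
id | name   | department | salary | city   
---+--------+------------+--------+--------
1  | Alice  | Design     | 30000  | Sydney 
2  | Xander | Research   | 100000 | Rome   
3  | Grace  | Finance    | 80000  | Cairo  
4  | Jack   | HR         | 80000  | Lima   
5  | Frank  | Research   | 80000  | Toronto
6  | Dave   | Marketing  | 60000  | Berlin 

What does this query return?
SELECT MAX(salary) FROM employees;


Salaries: 30000, 100000, 80000, 80000, 80000, 60000
MAX = 100000

100000


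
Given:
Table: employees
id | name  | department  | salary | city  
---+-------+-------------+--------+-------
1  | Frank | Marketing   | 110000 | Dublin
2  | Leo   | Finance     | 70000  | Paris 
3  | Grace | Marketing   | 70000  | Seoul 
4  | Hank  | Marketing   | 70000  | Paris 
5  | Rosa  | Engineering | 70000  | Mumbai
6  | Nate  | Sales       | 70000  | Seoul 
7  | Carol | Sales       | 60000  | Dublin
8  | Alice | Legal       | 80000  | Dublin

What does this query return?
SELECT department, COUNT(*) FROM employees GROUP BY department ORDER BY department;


Assigning each row to its department group:
  Frank -> Marketing
  Leo -> Finance
  Grace -> Marketing
  Hank -> Marketing
  Rosa -> Engineering
  Nate -> Sales
  Carol -> Sales
  Alice -> Legal


5 groups:
Engineering, 1
Finance, 1
Legal, 1
Marketing, 3
Sales, 2


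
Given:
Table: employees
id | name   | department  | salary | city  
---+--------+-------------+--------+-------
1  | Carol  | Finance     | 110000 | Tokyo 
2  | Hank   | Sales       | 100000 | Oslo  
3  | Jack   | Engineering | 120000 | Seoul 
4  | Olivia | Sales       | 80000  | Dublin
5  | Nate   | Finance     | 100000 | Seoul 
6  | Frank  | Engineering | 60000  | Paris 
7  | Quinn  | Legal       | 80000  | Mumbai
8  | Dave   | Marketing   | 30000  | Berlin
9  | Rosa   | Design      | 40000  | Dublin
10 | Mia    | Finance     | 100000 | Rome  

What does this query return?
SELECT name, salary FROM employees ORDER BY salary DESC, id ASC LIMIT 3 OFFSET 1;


Sort by salary DESC (id ASC tiebreak), then skip 1 and take 3
Rows 2 through 4

3 rows:
Carol, 110000
Hank, 100000
Nate, 100000


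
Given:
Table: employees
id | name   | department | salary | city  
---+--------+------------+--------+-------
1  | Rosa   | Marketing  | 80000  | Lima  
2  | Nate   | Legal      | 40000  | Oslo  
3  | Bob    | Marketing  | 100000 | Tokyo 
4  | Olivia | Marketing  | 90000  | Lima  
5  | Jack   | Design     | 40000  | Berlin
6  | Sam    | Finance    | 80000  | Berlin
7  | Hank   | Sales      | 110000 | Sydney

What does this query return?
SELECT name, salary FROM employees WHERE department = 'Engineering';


Filtering: department = 'Engineering'
Matching rows: 0

Empty result set (0 rows)


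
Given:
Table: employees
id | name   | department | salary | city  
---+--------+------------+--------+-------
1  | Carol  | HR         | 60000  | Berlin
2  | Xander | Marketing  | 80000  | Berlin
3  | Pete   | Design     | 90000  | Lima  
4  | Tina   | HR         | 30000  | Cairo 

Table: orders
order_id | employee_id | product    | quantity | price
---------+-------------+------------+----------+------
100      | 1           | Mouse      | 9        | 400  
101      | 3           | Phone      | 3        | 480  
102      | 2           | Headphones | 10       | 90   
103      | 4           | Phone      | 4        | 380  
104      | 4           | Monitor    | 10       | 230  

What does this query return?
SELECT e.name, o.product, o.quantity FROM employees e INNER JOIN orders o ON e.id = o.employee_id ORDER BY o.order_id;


Joining employees.id = orders.employee_id:
  employee Carol (id=1) -> order Mouse
  employee Pete (id=3) -> order Phone
  employee Xander (id=2) -> order Headphones
  employee Tina (id=4) -> order Phone
  employee Tina (id=4) -> order Monitor


5 rows:
Carol, Mouse, 9
Pete, Phone, 3
Xander, Headphones, 10
Tina, Phone, 4
Tina, Monitor, 10


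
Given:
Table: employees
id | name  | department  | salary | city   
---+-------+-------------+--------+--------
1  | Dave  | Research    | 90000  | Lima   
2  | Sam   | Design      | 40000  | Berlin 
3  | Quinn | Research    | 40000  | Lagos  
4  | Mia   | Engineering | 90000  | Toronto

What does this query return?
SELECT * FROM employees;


SELECT * returns all 4 rows with all columns

4 rows:
1, Dave, Research, 90000, Lima
2, Sam, Design, 40000, Berlin
3, Quinn, Research, 40000, Lagos
4, Mia, Engineering, 90000, Toronto


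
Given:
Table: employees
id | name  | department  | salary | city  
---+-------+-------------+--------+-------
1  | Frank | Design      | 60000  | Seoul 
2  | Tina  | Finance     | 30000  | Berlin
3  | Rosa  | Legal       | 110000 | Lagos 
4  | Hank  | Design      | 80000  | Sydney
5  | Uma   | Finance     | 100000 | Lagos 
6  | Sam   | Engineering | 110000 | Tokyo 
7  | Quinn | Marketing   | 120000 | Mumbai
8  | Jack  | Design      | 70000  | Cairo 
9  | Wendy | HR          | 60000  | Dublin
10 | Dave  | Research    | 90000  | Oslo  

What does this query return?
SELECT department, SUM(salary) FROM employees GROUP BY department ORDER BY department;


Summing salary within each department:
  Design: 60000 + 80000 + 70000 = 210000
  Engineering: 110000 = 110000
  Finance: 30000 + 100000 = 130000
  HR: 60000 = 60000
  Legal: 110000 = 110000
  Marketing: 120000 = 120000
  Research: 90000 = 90000


7 groups:
Design, 210000
Engineering, 110000
Finance, 130000
HR, 60000
Legal, 110000
Marketing, 120000
Research, 90000


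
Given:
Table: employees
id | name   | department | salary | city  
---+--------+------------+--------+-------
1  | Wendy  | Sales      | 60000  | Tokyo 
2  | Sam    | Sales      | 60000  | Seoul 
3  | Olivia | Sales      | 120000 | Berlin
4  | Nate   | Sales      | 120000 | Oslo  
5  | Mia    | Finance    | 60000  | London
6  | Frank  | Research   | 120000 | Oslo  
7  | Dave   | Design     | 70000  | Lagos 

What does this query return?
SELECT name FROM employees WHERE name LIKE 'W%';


LIKE 'W%' matches names starting with 'W'
Matching: 1

1 rows:
Wendy


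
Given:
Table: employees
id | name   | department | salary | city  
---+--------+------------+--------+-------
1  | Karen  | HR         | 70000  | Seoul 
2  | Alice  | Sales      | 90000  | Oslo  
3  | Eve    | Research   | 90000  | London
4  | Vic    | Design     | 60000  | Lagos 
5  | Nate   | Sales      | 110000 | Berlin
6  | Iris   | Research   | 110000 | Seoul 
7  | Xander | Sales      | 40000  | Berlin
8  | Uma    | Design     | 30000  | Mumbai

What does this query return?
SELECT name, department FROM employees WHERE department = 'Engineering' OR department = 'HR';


Filtering: department = 'Engineering' OR 'HR'
Matching: 1 rows

1 rows:
Karen, HR


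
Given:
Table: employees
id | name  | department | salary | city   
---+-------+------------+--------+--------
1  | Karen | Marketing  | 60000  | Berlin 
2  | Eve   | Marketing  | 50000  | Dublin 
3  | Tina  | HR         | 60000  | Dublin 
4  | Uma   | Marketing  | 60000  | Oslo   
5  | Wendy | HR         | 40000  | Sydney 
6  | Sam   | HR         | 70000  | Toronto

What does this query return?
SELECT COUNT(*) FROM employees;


COUNT(*) counts all rows

6


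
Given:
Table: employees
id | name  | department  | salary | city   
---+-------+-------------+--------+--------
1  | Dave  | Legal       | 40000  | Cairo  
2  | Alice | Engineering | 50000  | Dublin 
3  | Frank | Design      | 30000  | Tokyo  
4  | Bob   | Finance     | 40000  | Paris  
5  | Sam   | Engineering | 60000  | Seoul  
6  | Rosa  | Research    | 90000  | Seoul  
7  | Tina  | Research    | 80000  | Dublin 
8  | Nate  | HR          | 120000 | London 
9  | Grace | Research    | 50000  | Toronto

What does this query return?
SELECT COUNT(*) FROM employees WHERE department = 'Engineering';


Counting rows where department = 'Engineering'
  Alice -> MATCH
  Sam -> MATCH


2


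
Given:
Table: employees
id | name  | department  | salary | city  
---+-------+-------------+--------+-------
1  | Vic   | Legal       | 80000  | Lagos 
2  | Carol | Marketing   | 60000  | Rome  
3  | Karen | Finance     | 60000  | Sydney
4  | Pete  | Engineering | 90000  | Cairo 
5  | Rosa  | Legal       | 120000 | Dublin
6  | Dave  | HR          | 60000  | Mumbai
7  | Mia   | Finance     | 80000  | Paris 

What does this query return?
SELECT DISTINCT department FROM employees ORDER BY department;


All 'department' values (row order): Legal, Marketing, Finance, Engineering, Legal, HR, Finance
Removing duplicates leaves 5 unique value(s).

5 values:
Engineering
Finance
HR
Legal
Marketing


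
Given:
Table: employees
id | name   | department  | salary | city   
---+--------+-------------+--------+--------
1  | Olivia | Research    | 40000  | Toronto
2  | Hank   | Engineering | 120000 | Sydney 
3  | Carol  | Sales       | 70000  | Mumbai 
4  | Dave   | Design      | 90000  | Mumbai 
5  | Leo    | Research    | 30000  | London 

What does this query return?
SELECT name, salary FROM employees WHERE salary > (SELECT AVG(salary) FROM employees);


Subquery: AVG(salary) = 70000.0
Filtering: salary > 70000.0
  Hank (120000) -> MATCH
  Dave (90000) -> MATCH


2 rows:
Hank, 120000
Dave, 90000


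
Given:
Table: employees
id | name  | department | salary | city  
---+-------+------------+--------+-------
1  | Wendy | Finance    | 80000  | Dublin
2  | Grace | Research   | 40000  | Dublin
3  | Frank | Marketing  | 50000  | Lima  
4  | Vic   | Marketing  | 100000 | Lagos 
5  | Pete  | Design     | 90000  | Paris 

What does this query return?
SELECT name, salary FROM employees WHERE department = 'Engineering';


Filtering: department = 'Engineering'
Matching rows: 0

Empty result set (0 rows)


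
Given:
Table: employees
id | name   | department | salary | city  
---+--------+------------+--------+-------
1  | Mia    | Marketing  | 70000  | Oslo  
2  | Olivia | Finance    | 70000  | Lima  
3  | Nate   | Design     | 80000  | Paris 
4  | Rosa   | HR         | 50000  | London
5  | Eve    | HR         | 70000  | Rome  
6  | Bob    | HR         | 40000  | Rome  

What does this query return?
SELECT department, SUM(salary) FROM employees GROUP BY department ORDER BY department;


Summing salary within each department:
  Design: 80000 = 80000
  Finance: 70000 = 70000
  HR: 50000 + 70000 + 40000 = 160000
  Marketing: 70000 = 70000


4 groups:
Design, 80000
Finance, 70000
HR, 160000
Marketing, 70000


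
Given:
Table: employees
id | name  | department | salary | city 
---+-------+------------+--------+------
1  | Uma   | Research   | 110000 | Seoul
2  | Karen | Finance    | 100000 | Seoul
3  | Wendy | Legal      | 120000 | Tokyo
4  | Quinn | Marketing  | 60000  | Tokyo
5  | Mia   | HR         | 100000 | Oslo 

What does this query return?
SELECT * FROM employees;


SELECT * returns all 5 rows with all columns

5 rows:
1, Uma, Research, 110000, Seoul
2, Karen, Finance, 100000, Seoul
3, Wendy, Legal, 120000, Tokyo
4, Quinn, Marketing, 60000, Tokyo
5, Mia, HR, 100000, Oslo


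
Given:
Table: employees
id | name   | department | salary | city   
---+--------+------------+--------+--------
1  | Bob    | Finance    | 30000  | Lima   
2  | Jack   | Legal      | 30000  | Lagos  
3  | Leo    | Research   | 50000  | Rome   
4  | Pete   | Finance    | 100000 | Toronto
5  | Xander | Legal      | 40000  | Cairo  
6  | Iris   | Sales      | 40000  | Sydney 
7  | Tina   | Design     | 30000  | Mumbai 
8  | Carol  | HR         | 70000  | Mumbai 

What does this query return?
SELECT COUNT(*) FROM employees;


COUNT(*) counts all rows

8


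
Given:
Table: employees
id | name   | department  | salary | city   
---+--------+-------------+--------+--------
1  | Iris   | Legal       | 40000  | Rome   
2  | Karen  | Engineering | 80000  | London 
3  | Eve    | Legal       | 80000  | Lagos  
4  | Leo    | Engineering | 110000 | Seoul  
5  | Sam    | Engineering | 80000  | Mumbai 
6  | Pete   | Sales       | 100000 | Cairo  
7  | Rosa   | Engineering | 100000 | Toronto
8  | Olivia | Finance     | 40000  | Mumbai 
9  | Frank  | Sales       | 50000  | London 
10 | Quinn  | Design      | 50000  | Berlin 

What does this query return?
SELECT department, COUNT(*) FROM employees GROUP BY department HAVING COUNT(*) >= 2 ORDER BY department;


Groups with count >= 2:
  Engineering: 4 -> PASS
  Legal: 2 -> PASS
  Sales: 2 -> PASS
  Design: 1 -> filtered out
  Finance: 1 -> filtered out


3 groups:
Engineering, 4
Legal, 2
Sales, 2


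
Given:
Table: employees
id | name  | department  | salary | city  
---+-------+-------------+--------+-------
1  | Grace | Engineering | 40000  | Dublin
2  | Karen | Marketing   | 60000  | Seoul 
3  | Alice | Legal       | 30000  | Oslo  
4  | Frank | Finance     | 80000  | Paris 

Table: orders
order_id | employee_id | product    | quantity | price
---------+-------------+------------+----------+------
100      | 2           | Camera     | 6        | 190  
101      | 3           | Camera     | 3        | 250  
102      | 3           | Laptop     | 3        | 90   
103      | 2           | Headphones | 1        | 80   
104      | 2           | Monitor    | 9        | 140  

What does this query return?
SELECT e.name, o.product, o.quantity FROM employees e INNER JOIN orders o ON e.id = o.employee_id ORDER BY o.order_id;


Joining employees.id = orders.employee_id:
  employee Karen (id=2) -> order Camera
  employee Alice (id=3) -> order Camera
  employee Alice (id=3) -> order Laptop
  employee Karen (id=2) -> order Headphones
  employee Karen (id=2) -> order Monitor


5 rows:
Karen, Camera, 6
Alice, Camera, 3
Alice, Laptop, 3
Karen, Headphones, 1
Karen, Monitor, 9


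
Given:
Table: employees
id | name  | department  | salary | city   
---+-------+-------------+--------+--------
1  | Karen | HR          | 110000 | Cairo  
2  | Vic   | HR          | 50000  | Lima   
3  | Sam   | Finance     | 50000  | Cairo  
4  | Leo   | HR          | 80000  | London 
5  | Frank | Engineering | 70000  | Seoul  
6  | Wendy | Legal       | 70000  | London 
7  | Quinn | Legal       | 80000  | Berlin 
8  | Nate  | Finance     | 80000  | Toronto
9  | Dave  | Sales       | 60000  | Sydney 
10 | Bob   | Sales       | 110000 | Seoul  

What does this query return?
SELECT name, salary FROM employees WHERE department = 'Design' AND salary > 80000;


Filtering: department = 'Design' AND salary > 80000
Matching: 0 rows

Empty result set (0 rows)


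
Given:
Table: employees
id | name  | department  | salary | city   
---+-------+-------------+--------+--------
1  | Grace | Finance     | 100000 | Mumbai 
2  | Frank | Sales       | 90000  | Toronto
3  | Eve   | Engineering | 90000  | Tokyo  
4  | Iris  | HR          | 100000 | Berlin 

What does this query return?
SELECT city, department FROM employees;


Projecting columns: city, department

4 rows:
Mumbai, Finance
Toronto, Sales
Tokyo, Engineering
Berlin, HR


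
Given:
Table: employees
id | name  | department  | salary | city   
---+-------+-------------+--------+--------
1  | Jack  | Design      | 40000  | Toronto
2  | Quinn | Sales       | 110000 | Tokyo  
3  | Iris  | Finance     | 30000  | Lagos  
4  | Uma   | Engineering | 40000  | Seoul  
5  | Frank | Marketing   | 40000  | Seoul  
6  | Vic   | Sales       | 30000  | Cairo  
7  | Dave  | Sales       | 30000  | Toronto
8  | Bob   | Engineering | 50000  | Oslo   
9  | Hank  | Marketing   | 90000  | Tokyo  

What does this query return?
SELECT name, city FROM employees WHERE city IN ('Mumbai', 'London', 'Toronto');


Filtering: city IN ('Mumbai', 'London', 'Toronto')
Matching: 2 rows

2 rows:
Jack, Toronto
Dave, Toronto


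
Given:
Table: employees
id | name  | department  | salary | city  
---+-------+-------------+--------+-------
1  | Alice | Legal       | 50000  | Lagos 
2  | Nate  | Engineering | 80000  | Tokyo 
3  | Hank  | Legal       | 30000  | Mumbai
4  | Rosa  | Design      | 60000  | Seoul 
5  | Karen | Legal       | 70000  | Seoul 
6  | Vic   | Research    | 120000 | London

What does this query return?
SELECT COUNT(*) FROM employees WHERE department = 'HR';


Counting rows where department = 'HR'


0


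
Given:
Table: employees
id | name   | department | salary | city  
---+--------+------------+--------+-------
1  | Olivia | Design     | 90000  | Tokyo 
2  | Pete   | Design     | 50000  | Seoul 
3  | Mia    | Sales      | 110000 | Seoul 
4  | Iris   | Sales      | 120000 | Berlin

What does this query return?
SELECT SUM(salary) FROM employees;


SUM(salary) = 90000 + 50000 + 110000 + 120000 = 370000

370000


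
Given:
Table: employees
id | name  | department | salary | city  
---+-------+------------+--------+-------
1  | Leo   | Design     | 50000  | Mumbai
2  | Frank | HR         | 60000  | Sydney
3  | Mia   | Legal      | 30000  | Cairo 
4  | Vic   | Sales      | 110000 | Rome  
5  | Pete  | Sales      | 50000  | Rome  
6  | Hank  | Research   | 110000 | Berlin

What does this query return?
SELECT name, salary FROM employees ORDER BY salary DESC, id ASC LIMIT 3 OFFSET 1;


Sort by salary DESC (id ASC tiebreak), then skip 1 and take 3
Rows 2 through 4

3 rows:
Hank, 110000
Frank, 60000
Leo, 50000


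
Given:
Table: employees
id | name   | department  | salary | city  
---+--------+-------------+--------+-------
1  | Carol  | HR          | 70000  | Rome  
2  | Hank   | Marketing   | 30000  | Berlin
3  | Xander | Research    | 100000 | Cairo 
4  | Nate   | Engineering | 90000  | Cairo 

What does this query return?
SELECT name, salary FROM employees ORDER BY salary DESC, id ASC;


Sorting by salary DESC, then id ASC for ties

4 rows:
Xander, 100000
Nate, 90000
Carol, 70000
Hank, 30000


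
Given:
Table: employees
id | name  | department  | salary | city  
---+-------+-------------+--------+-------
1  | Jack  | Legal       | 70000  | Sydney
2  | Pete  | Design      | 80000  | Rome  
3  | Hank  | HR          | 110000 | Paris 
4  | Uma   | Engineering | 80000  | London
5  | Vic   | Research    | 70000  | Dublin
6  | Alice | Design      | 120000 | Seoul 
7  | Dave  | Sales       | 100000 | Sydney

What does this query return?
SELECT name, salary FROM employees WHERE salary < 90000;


Filtering: salary < 90000
Matching: 4 rows

4 rows:
Jack, 70000
Pete, 80000
Uma, 80000
Vic, 70000


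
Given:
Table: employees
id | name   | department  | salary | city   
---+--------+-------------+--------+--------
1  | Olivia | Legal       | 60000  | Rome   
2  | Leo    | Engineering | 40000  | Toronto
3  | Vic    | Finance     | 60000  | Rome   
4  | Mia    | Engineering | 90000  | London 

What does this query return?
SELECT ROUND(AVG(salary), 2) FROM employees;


SUM(salary) = 250000
COUNT = 4
ROUND(AVG, 2) = ROUND(250000 / 4, 2) = 62500.0

62500.0


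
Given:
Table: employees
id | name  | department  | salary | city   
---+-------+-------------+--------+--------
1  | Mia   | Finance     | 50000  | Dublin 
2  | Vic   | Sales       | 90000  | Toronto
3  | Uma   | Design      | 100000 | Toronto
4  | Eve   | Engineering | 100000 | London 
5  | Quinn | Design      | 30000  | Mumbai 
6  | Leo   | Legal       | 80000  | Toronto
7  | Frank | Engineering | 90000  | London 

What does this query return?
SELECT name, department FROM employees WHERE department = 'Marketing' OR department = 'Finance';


Filtering: department = 'Marketing' OR 'Finance'
Matching: 1 rows

1 rows:
Mia, Finance


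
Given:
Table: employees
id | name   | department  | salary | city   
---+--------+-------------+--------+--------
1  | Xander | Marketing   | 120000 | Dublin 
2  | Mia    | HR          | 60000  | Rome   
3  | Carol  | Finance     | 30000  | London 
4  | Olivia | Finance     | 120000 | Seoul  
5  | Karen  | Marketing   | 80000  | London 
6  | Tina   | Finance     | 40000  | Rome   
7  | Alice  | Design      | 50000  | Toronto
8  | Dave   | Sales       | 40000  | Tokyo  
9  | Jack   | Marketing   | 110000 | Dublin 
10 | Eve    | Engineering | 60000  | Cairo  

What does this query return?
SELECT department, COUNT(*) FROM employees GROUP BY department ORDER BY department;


Assigning each row to its department group:
  Xander -> Marketing
  Mia -> HR
  Carol -> Finance
  Olivia -> Finance
  Karen -> Marketing
  Tina -> Finance
  Alice -> Design
  Dave -> Sales
  Jack -> Marketing
  Eve -> Engineering


6 groups:
Design, 1
Engineering, 1
Finance, 3
HR, 1
Marketing, 3
Sales, 1


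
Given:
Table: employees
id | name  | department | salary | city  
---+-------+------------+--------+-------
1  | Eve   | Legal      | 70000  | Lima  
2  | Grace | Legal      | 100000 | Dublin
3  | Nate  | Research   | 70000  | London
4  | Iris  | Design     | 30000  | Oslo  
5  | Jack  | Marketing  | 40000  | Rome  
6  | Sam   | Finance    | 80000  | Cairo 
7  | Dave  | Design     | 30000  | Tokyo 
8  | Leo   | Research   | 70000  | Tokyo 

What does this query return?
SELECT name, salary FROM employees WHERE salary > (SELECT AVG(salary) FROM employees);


Subquery: AVG(salary) = 61250.0
Filtering: salary > 61250.0
  Eve (70000) -> MATCH
  Grace (100000) -> MATCH
  Nate (70000) -> MATCH
  Sam (80000) -> MATCH
  Leo (70000) -> MATCH


5 rows:
Eve, 70000
Grace, 100000
Nate, 70000
Sam, 80000
Leo, 70000
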